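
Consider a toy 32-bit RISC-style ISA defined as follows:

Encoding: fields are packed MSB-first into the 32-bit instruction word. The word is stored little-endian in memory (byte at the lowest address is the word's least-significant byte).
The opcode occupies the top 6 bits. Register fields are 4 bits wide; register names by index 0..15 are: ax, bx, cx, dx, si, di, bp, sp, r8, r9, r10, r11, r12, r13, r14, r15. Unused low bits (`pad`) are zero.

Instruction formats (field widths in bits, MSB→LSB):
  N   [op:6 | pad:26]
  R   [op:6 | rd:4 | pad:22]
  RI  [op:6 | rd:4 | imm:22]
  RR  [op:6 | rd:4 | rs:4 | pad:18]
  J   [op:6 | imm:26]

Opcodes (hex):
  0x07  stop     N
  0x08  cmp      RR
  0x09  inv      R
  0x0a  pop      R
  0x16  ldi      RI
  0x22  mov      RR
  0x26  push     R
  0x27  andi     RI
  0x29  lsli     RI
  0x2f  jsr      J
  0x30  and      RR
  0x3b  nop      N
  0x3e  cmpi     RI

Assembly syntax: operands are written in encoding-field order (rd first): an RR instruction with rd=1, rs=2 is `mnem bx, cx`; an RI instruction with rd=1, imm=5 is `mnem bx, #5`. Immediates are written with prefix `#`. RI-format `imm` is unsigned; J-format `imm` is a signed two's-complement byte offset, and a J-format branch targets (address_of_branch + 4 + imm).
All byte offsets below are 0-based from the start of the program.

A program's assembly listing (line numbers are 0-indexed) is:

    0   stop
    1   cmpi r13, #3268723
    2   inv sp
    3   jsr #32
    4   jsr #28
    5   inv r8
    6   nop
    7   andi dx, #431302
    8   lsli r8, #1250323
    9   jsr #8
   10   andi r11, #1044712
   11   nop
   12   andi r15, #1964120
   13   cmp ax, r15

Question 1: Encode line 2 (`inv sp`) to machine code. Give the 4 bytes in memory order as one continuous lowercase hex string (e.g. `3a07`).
line 2 (inv): pack op=0x9:6|rd=7:4|pad=0:22 = 0x25c00000; little→ 00 00 c0 25

0000c025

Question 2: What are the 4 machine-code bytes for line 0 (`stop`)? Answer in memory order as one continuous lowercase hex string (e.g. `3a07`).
L0: stop op=0x7:6|pad=0:26 ⇒ 0x1c000000 ⇒ little 00 00 00 1c

0000001c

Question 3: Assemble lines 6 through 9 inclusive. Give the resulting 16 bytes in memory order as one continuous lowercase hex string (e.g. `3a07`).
000000ecc694c69c131413a6080000bc

line 6 (nop): pack op=0x3b:6|pad=0:26 = 0xec000000; little→ 00 00 00 ec
line 7 (andi): pack op=0x27:6|rd=3:4|imm=431302:22 = 0x9cc694c6; little→ c6 94 c6 9c
line 8 (lsli): pack op=0x29:6|rd=8:4|imm=1250323:22 = 0xa6131413; little→ 13 14 13 a6
line 9 (jsr): pack op=0x2f:6|imm=8:26 = 0xbc000008; little→ 08 00 00 bc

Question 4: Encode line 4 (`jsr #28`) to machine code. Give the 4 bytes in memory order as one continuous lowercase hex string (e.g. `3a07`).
1c0000bc

L4: jsr op=0x2f:6|imm=28:26 ⇒ 0xbc00001c ⇒ little 1c 00 00 bc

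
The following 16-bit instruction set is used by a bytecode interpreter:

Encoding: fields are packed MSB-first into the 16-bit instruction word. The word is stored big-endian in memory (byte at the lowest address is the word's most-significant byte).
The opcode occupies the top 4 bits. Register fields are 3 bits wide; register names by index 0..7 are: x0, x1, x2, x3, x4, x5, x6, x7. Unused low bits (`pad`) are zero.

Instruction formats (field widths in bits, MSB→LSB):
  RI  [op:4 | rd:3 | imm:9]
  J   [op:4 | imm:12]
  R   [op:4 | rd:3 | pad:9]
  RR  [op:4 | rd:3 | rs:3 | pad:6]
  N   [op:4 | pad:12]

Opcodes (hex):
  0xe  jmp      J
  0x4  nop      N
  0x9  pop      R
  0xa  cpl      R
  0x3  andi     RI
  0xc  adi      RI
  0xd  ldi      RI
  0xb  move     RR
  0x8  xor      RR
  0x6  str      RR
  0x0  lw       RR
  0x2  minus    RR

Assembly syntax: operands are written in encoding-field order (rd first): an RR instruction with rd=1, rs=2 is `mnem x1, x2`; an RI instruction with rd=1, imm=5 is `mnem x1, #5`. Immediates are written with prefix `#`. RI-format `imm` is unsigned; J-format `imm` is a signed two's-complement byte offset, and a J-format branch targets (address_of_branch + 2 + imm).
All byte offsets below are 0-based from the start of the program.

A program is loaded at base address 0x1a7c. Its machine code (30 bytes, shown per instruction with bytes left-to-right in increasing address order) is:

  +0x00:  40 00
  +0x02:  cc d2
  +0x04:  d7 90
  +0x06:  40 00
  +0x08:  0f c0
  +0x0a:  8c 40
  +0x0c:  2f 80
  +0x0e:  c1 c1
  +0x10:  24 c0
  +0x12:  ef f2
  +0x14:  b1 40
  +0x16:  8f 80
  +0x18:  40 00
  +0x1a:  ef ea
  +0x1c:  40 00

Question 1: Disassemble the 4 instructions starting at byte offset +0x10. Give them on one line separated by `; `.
minus x2, x3; jmp #-14; move x0, x5; xor x7, x6

@+10  big-endian(24 c0) = 0x24c0
  op=0x24c0>>12=0x2 ⇒ minus (RR)
  [11:9] rd=2 = x2
  [8:6] rs=3 = x3
@+12  big-endian(ef f2) = 0xeff2
  op=0xeff2>>12=0xe ⇒ jmp (J)
  [11:0] imm=4082 (s12→-14) = #-14
@+14  big-endian(b1 40) = 0xb140
  op=0xb140>>12=0xb ⇒ move (RR)
  [11:9] rd=0 = x0
  [8:6] rs=5 = x5
@+16  big-endian(8f 80) = 0x8f80
  op=0x8f80>>12=0x8 ⇒ xor (RR)
  [11:9] rd=7 = x7
  [8:6] rs=6 = x6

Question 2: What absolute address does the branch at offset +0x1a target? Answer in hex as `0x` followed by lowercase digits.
+0x1a: ef ea ⇒ word 0xefea (big)
  opcode bits[15:12]=0xe: jmp/J
  imm@[11:0]=0xfea (s12→-22) ⇒ #-22
  target = base 0x1a7c + off 0x1a + 2 + imm -22 = 0x1a82

0x1a82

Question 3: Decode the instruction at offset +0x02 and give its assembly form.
[02] cc d2 → 0xccd2
  top 4b → 0xc → adi [RI]
  [11:9] rd=6 = x6
  [8:0] imm=210 = #210

adi x6, #210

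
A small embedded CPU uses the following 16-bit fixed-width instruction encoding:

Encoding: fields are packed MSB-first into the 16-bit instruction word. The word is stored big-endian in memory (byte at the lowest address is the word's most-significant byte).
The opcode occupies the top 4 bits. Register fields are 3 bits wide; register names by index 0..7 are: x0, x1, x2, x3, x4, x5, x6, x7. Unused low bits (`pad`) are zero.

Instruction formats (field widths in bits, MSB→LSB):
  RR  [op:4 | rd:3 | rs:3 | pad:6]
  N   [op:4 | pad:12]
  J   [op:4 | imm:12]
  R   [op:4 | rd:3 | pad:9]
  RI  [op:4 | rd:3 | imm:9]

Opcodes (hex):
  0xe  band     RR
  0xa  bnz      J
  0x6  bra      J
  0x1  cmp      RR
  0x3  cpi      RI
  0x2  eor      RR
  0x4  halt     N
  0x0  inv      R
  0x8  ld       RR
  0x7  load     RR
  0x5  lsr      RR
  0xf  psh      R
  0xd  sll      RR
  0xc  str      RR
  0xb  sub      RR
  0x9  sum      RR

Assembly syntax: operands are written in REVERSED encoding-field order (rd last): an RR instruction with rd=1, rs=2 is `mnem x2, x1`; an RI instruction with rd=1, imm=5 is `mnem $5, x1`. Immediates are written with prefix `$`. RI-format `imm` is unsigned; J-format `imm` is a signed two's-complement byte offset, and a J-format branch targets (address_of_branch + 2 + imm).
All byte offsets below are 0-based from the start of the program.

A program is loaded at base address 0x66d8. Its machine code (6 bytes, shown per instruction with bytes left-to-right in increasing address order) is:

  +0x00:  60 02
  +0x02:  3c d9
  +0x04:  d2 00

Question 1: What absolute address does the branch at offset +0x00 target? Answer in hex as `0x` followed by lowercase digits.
0x66dc

[00] 60 02 → 0x6002
  opcode bits[15:12]=0x6: bra/J
  imm@[11:0]=0x2 ⇒ $2
  target = base 0x66d8 + off 0x00 + 2 + imm 2 = 0x66dc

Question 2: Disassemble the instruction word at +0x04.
[04] d2 00 → 0xd200
  op=0xd200>>12=0xd ⇒ sll (RR)
  rd@[11:9]=0x1 ⇒ x1
  rs@[8:6]=0x0 ⇒ x0

sll x0, x1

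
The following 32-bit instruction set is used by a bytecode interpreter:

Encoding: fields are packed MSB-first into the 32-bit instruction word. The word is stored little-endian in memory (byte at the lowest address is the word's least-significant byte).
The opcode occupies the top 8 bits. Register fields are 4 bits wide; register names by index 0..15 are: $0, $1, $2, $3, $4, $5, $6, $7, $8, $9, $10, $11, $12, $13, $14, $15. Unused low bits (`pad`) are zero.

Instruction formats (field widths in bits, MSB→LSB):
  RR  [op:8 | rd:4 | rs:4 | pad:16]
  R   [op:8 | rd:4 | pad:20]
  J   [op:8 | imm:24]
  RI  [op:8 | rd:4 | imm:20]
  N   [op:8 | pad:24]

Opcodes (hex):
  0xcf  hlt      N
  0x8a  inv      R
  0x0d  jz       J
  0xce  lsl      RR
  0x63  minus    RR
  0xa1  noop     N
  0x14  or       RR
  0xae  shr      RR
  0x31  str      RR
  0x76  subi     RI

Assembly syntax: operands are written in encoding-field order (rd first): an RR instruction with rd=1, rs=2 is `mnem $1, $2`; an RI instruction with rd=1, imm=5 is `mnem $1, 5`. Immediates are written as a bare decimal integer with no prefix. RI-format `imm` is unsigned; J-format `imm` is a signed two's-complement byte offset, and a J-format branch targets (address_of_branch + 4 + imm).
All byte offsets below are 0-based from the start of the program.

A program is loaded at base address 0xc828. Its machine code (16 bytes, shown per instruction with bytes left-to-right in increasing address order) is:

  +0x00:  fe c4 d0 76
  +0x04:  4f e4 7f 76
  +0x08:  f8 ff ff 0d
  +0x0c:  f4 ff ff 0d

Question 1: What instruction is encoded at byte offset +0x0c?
+0x0c: f4 ff ff 0d ⇒ word 0x0dfffff4 (little)
  op=0x0dfffff4>>24=0xd ⇒ jz (J)
  imm@[23:0]=0xfffff4 (s24→-12) ⇒ -12

jz -12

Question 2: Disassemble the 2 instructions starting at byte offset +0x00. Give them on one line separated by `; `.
subi $13, 50430; subi $7, 1041487

[00] fe c4 d0 76 → 0x76d0c4fe
  op=0x76d0c4fe>>24=0x76 ⇒ subi (RI)
  [23:20] rd=13 = $13
  [19:0] imm=50430 = 50430
[04] 4f e4 7f 76 → 0x767fe44f
  op=0x767fe44f>>24=0x76 ⇒ subi (RI)
  [23:20] rd=7 = $7
  [19:0] imm=1041487 = 1041487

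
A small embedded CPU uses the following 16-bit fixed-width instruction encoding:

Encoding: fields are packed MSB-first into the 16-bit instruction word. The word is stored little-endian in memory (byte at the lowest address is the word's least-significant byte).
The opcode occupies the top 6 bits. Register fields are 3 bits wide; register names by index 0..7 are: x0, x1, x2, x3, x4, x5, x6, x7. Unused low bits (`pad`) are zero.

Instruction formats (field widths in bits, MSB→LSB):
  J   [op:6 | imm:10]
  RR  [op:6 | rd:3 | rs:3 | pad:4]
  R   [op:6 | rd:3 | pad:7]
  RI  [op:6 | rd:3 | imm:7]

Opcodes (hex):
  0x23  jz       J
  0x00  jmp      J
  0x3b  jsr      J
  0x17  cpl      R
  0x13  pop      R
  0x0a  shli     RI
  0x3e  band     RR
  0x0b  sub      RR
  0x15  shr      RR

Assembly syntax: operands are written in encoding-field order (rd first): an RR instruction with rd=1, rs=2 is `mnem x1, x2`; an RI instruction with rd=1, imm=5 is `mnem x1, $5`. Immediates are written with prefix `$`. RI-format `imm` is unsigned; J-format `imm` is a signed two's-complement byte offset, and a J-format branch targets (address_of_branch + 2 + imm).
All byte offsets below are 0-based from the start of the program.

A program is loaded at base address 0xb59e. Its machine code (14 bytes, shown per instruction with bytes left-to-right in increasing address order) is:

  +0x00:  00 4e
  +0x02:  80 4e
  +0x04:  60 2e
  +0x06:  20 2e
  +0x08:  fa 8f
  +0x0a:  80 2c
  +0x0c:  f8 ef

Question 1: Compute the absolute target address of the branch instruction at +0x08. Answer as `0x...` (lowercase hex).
+0x08: fa 8f ⇒ word 0x8ffa (little)
  opcode bits[15:10]=0x23: jz/J
  imm@[9:0]=0x3fa (s10→-6) ⇒ $-6
  target = base 0xb59e + off 0x08 + 2 + imm -6 = 0xb5a2

0xb5a2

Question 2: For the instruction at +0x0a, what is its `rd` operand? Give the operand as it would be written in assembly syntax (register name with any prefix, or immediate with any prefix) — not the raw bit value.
off 0x0a: read 80 2c as little → 0x2c80
  top 6b → 0xb → sub [RR]
  [9:7] rd=1 = x1
  [6:4] rs=0 = x0

x1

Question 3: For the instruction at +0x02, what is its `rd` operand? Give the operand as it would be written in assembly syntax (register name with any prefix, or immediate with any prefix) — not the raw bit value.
x5

[02] 80 4e → 0x4e80
  op=0x4e80>>10=0x13 ⇒ pop (R)
  rd: (w>>7)&0x7=0x5 → x5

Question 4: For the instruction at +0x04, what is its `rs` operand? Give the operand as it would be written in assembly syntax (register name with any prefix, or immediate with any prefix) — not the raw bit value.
@+04  little-endian(60 2e) = 0x2e60
  opcode bits[15:10]=0xb: sub/RR
  rd@[9:7]=0x4 ⇒ x4
  rs@[6:4]=0x6 ⇒ x6

x6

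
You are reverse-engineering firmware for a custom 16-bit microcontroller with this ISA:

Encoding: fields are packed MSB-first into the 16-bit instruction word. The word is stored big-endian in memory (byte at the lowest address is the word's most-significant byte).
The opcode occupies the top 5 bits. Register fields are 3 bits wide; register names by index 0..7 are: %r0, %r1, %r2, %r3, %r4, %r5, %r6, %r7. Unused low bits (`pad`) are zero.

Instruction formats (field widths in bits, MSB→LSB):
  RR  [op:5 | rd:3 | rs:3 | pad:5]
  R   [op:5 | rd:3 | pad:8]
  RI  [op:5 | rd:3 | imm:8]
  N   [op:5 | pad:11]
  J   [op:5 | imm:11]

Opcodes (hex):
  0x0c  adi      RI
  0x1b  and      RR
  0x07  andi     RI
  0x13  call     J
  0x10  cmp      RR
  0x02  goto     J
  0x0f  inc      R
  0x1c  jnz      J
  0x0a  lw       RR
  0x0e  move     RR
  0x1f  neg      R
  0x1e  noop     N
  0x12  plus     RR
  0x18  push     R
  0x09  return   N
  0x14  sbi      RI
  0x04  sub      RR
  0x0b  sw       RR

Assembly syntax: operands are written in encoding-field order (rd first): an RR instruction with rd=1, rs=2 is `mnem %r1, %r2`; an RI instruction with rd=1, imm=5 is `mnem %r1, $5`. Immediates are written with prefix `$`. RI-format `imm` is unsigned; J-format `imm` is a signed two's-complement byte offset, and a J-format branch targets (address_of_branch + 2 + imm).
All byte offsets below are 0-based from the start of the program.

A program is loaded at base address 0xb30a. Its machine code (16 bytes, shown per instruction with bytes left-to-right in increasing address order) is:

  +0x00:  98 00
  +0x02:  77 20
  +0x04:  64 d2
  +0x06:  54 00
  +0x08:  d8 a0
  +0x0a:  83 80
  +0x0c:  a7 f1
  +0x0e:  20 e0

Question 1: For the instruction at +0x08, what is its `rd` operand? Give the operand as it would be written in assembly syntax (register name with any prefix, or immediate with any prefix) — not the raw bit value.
+0x08: d8 a0 ⇒ word 0xd8a0 (big)
  top 5b → 0x1b → and [RR]
  rd: (w>>8)&0x7=0x0 → %r0
  rs: (w>>5)&0x7=0x5 → %r5

%r0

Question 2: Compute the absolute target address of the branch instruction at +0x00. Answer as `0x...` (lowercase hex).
0xb30c

[00] 98 00 → 0x9800
  op=0x9800>>11=0x13 ⇒ call (J)
  imm: (w>>0)&0x7ff=0x0 → $0
  target = base 0xb30a + off 0x00 + 2 + imm 0 = 0xb30c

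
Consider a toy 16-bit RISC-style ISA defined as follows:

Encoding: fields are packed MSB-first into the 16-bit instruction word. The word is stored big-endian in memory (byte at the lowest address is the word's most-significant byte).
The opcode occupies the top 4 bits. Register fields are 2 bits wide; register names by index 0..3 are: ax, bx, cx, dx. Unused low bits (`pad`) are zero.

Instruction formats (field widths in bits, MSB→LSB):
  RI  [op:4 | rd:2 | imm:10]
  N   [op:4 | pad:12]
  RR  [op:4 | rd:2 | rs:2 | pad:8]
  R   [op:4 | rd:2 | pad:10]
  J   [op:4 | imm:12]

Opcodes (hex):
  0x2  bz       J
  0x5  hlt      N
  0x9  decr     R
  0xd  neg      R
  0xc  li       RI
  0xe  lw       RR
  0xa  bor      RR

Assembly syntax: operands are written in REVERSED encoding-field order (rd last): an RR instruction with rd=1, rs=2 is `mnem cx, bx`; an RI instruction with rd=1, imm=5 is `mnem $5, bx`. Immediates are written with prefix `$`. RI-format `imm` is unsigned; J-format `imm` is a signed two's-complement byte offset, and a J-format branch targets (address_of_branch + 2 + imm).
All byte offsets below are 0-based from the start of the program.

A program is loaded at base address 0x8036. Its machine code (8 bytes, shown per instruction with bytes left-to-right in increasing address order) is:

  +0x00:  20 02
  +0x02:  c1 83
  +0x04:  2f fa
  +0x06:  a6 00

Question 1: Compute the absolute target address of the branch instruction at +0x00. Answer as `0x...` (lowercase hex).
[00] 20 02 → 0x2002
  top 4b → 0x2 → bz [J]
  [11:0] imm=2 = $2
  target = base 0x8036 + off 0x00 + 2 + imm 2 = 0x803a

0x803a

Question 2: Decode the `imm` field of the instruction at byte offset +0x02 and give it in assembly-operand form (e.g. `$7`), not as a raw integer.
off 0x02: read c1 83 as big → 0xc183
  op=0xc183>>12=0xc ⇒ li (RI)
  rd: (w>>10)&0x3=0x0 → ax
  imm: (w>>0)&0x3ff=0x183 → $387

$387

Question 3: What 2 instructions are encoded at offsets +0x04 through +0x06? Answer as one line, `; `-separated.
bz $-6; bor cx, bx

off 0x04: read 2f fa as big → 0x2ffa
  top 4b → 0x2 → bz [J]
  [11:0] imm=4090 (s12→-6) = $-6
off 0x06: read a6 00 as big → 0xa600
  top 4b → 0xa → bor [RR]
  [11:10] rd=1 = bx
  [9:8] rs=2 = cx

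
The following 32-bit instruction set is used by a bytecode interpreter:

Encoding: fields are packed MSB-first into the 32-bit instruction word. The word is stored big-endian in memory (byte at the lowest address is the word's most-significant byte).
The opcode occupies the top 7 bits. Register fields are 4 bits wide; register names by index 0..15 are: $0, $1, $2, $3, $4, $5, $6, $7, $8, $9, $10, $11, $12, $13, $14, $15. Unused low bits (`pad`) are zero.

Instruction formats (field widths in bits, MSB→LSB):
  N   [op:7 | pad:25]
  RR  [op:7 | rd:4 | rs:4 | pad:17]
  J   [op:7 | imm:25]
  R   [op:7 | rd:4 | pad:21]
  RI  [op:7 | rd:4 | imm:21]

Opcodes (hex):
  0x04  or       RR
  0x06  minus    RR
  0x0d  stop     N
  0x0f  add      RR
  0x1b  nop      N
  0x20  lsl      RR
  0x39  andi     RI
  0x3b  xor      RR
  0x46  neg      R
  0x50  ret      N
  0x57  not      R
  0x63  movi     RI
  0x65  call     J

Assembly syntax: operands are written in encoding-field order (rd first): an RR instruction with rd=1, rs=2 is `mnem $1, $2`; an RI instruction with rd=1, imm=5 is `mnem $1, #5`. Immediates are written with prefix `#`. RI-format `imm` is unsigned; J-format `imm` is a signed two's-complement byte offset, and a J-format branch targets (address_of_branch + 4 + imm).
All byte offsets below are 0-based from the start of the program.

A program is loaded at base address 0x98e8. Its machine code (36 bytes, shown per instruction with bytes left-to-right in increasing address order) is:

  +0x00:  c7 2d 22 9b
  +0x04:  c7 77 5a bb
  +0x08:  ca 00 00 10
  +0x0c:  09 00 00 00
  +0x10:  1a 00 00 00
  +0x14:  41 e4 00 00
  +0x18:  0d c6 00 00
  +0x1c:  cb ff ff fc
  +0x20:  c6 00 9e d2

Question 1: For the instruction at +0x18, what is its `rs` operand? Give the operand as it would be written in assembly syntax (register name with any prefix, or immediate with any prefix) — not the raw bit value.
$3

+0x18: 0d c6 00 00 ⇒ word 0x0dc60000 (big)
  opcode bits[31:25]=0x6: minus/RR
  rd: (w>>21)&0xf=0xe → $14
  rs: (w>>17)&0xf=0x3 → $3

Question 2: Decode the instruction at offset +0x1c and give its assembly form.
@+1c  big-endian(cb ff ff fc) = 0xcbfffffc
  opcode bits[31:25]=0x65: call/J
  [24:0] imm=33554428 (s25→-4) = #-4

call #-4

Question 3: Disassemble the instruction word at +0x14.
lsl $15, $2

@+14  big-endian(41 e4 00 00) = 0x41e40000
  opcode bits[31:25]=0x20: lsl/RR
  [24:21] rd=15 = $15
  [20:17] rs=2 = $2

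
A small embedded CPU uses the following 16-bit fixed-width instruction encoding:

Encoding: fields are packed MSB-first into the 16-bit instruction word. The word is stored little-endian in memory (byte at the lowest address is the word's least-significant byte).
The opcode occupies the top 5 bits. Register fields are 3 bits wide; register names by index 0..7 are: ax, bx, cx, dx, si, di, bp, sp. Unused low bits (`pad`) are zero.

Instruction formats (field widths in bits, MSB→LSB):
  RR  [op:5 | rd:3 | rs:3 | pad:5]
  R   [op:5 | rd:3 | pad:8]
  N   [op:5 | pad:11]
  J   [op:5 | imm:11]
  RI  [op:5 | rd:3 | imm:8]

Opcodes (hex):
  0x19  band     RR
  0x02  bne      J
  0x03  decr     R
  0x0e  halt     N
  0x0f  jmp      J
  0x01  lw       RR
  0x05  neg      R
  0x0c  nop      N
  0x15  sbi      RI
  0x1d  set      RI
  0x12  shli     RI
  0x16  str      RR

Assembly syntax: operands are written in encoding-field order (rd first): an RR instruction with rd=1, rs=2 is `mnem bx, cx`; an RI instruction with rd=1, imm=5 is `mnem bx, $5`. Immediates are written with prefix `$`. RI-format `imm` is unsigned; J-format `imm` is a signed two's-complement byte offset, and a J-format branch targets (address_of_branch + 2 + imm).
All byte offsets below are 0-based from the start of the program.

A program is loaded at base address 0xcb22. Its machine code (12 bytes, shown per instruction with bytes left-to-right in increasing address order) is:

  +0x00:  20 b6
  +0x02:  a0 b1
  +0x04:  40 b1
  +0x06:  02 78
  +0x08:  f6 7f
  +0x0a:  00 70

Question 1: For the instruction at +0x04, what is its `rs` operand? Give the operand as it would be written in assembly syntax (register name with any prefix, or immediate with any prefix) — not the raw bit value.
[04] 40 b1 → 0xb140
  opcode bits[15:11]=0x16: str/RR
  [10:8] rd=1 = bx
  [7:5] rs=2 = cx

cx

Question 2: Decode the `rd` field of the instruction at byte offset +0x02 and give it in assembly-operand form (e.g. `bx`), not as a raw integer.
@+02  little-endian(a0 b1) = 0xb1a0
  op=0xb1a0>>11=0x16 ⇒ str (RR)
  rd: (w>>8)&0x7=0x1 → bx
  rs: (w>>5)&0x7=0x5 → di

bx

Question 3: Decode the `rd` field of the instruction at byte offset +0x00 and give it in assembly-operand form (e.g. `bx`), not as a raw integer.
@+00  little-endian(20 b6) = 0xb620
  op=0xb620>>11=0x16 ⇒ str (RR)
  rd: (w>>8)&0x7=0x6 → bp
  rs: (w>>5)&0x7=0x1 → bx

bp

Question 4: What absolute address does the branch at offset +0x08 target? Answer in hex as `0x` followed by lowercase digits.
0xcb22

off 0x08: read f6 7f as little → 0x7ff6
  op=0x7ff6>>11=0xf ⇒ jmp (J)
  imm@[10:0]=0x7f6 (s11→-10) ⇒ $-10
  target = base 0xcb22 + off 0x08 + 2 + imm -10 = 0xcb22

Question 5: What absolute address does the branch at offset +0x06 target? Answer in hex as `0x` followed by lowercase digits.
0xcb2c

+0x06: 02 78 ⇒ word 0x7802 (little)
  top 5b → 0xf → jmp [J]
  imm: (w>>0)&0x7ff=0x2 → $2
  target = base 0xcb22 + off 0x06 + 2 + imm 2 = 0xcb2c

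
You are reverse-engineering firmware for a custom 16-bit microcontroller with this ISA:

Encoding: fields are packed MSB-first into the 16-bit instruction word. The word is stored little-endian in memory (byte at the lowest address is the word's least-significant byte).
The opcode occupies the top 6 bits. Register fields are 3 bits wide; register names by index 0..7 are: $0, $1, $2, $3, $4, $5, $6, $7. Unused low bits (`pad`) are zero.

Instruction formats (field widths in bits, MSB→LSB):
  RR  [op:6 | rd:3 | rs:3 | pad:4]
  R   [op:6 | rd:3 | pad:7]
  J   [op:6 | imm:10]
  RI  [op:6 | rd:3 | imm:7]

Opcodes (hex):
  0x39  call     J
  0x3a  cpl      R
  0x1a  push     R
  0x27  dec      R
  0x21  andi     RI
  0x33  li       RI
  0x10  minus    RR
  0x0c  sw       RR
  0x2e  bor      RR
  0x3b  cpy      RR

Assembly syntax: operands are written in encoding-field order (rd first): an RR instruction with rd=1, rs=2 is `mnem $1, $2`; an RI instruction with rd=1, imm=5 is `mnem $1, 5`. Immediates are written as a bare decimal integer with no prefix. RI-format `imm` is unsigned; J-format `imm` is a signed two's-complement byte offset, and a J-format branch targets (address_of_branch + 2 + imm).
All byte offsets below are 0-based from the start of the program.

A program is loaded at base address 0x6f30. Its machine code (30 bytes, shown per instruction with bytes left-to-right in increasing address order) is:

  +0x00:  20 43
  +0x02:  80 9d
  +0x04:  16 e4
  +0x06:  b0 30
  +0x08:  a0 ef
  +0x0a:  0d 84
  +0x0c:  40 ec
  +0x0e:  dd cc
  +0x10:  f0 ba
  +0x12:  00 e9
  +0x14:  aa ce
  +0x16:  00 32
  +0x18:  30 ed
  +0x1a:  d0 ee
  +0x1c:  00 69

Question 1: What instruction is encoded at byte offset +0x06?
+0x06: b0 30 ⇒ word 0x30b0 (little)
  opcode bits[15:10]=0xc: sw/RR
  [9:7] rd=1 = $1
  [6:4] rs=3 = $3

sw $1, $3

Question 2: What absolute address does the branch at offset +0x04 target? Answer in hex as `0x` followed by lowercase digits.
0x6f4c

+0x04: 16 e4 ⇒ word 0xe416 (little)
  op=0xe416>>10=0x39 ⇒ call (J)
  [9:0] imm=22 = 22
  target = base 0x6f30 + off 0x04 + 2 + imm 22 = 0x6f4c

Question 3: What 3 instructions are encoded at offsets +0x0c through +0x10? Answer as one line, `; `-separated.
cpy $0, $4; li $1, 93; bor $5, $7

+0x0c: 40 ec ⇒ word 0xec40 (little)
  top 6b → 0x3b → cpy [RR]
  rd@[9:7]=0x0 ⇒ $0
  rs@[6:4]=0x4 ⇒ $4
+0x0e: dd cc ⇒ word 0xccdd (little)
  top 6b → 0x33 → li [RI]
  rd@[9:7]=0x1 ⇒ $1
  imm@[6:0]=0x5d ⇒ 93
+0x10: f0 ba ⇒ word 0xbaf0 (little)
  top 6b → 0x2e → bor [RR]
  rd@[9:7]=0x5 ⇒ $5
  rs@[6:4]=0x7 ⇒ $7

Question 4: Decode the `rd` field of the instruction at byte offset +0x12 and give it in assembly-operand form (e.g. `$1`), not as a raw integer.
$2

off 0x12: read 00 e9 as little → 0xe900
  top 6b → 0x3a → cpl [R]
  rd@[9:7]=0x2 ⇒ $2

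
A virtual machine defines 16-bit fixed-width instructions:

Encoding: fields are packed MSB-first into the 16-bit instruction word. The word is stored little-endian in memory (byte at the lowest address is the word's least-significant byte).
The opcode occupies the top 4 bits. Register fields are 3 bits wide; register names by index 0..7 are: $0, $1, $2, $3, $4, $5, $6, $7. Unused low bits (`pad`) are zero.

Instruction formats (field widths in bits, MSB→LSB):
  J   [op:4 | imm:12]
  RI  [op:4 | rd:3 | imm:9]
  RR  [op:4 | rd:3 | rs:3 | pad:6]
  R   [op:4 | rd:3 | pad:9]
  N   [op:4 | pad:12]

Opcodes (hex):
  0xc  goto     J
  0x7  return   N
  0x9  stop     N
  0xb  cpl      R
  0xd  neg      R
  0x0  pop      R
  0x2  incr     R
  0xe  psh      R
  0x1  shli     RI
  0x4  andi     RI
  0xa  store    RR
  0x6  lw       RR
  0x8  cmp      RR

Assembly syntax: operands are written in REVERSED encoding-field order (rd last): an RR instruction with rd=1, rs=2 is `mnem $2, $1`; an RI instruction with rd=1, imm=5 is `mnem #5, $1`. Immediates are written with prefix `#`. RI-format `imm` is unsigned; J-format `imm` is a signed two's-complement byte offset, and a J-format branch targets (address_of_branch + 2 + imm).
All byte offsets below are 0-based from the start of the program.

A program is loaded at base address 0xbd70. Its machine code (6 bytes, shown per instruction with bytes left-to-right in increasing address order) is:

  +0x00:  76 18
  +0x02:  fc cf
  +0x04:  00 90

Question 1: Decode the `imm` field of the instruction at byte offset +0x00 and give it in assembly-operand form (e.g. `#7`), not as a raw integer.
#118

@+00  little-endian(76 18) = 0x1876
  opcode bits[15:12]=0x1: shli/RI
  [11:9] rd=4 = $4
  [8:0] imm=118 = #118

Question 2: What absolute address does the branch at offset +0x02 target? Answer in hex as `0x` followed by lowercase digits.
@+02  little-endian(fc cf) = 0xcffc
  opcode bits[15:12]=0xc: goto/J
  imm@[11:0]=0xffc (s12→-4) ⇒ #-4
  target = base 0xbd70 + off 0x02 + 2 + imm -4 = 0xbd70

0xbd70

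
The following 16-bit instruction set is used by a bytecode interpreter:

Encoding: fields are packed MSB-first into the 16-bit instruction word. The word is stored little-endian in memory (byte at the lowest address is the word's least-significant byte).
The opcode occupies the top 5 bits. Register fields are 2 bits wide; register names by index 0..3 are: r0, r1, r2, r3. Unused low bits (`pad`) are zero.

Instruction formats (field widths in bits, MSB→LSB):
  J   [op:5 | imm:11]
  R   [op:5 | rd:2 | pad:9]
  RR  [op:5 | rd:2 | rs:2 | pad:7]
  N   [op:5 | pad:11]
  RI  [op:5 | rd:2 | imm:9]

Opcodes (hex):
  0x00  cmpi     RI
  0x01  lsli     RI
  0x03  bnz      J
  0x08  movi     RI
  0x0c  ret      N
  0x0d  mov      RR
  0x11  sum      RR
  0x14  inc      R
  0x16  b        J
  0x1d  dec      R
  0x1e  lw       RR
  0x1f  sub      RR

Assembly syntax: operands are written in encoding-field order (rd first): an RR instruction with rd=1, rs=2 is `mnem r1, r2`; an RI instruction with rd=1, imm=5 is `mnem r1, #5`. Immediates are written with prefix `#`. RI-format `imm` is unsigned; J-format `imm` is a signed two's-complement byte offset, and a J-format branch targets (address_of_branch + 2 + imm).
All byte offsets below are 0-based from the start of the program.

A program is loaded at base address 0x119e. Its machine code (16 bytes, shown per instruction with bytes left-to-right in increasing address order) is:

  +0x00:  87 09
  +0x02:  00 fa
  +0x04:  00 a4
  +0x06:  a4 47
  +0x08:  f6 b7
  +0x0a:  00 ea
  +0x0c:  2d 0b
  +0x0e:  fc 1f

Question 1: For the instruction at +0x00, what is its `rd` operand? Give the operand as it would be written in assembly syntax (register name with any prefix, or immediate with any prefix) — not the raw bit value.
off 0x00: read 87 09 as little → 0x0987
  opcode bits[15:11]=0x1: lsli/RI
  rd@[10:9]=0x0 ⇒ r0
  imm@[8:0]=0x187 ⇒ #391

r0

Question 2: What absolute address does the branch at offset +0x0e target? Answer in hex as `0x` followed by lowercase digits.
@+0e  little-endian(fc 1f) = 0x1ffc
  op=0x1ffc>>11=0x3 ⇒ bnz (J)
  imm: (w>>0)&0x7ff=0x7fc (s11→-4) → #-4
  target = base 0x119e + off 0x0e + 2 + imm -4 = 0x11aa

0x11aa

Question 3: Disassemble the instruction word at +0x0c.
+0x0c: 2d 0b ⇒ word 0x0b2d (little)
  op=0x0b2d>>11=0x1 ⇒ lsli (RI)
  rd: (w>>9)&0x3=0x1 → r1
  imm: (w>>0)&0x1ff=0x12d → #301

lsli r1, #301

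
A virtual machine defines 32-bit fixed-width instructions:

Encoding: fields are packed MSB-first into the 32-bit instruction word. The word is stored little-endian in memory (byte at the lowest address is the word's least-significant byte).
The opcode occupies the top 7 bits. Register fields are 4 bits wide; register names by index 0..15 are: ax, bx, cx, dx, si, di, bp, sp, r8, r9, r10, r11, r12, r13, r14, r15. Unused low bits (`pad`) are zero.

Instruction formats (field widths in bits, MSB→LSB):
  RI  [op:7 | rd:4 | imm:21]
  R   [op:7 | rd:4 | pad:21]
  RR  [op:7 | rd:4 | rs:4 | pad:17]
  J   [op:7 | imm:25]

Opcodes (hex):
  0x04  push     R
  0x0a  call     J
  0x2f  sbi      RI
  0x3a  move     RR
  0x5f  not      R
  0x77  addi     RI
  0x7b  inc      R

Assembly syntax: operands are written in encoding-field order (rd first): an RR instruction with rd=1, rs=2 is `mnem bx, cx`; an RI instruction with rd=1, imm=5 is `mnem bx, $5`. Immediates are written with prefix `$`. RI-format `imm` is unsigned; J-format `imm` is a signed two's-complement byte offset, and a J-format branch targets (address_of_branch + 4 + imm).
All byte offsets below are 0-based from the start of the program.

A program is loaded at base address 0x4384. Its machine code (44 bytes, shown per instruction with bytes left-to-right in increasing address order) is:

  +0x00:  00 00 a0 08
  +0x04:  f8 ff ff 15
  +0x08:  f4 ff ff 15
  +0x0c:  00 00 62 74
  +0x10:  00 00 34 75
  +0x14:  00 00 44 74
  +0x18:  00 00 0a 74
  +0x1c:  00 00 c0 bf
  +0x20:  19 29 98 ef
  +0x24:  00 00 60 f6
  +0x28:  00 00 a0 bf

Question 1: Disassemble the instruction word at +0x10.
move r9, r10

@+10  little-endian(00 00 34 75) = 0x75340000
  op=0x75340000>>25=0x3a ⇒ move (RR)
  rd: (w>>21)&0xf=0x9 → r9
  rs: (w>>17)&0xf=0xa → r10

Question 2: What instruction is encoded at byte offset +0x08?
+0x08: f4 ff ff 15 ⇒ word 0x15fffff4 (little)
  opcode bits[31:25]=0xa: call/J
  imm@[24:0]=0x1fffff4 (s25→-12) ⇒ $-12

call $-12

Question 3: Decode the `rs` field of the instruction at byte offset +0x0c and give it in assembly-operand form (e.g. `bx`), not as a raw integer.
bx

off 0x0c: read 00 00 62 74 as little → 0x74620000
  opcode bits[31:25]=0x3a: move/RR
  [24:21] rd=3 = dx
  [20:17] rs=1 = bx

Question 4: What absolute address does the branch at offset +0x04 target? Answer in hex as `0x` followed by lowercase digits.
0x4384

[04] f8 ff ff 15 → 0x15fffff8
  op=0x15fffff8>>25=0xa ⇒ call (J)
  [24:0] imm=33554424 (s25→-8) = $-8
  target = base 0x4384 + off 0x04 + 4 + imm -8 = 0x4384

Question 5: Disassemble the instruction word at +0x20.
addi r12, $1583385

off 0x20: read 19 29 98 ef as little → 0xef982919
  opcode bits[31:25]=0x77: addi/RI
  [24:21] rd=12 = r12
  [20:0] imm=1583385 = $1583385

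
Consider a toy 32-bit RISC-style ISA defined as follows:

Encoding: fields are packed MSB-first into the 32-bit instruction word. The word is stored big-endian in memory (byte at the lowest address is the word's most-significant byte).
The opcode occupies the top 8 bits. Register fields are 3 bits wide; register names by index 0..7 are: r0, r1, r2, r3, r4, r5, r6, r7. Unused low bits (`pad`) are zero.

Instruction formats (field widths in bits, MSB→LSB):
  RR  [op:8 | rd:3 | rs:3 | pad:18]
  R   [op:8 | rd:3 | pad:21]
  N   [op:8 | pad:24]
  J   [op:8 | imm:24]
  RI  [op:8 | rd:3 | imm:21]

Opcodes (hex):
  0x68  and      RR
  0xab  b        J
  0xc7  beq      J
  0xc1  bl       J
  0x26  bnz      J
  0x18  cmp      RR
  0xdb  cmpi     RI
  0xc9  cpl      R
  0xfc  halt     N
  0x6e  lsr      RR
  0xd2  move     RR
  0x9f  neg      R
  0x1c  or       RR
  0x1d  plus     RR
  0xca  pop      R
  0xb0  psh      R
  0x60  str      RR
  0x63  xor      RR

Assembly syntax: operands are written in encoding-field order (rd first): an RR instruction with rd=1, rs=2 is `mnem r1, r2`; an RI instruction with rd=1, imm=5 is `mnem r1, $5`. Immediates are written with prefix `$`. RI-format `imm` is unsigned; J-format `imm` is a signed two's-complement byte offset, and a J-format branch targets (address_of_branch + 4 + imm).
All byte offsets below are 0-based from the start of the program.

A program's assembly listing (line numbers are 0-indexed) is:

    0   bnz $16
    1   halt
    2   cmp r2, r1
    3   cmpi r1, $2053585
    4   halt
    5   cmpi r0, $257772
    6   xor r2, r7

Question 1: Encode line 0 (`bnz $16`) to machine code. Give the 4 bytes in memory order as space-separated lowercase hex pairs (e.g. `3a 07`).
26 00 00 10

L0: bnz op=0x26:8|imm=16:24 ⇒ 0x26000010 ⇒ big 26 00 00 10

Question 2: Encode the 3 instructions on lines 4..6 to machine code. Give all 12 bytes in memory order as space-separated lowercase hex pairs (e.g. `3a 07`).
line 4 (halt): pack op=0xfc:8|pad=0:24 = 0xfc000000; big→ fc 00 00 00
line 5 (cmpi): pack op=0xdb:8|rd=0:3|imm=257772:21 = 0xdb03eeec; big→ db 03 ee ec
line 6 (xor): pack op=0x63:8|rd=2:3|rs=7:3|pad=0:18 = 0x635c0000; big→ 63 5c 00 00

fc 00 00 00 db 03 ee ec 63 5c 00 00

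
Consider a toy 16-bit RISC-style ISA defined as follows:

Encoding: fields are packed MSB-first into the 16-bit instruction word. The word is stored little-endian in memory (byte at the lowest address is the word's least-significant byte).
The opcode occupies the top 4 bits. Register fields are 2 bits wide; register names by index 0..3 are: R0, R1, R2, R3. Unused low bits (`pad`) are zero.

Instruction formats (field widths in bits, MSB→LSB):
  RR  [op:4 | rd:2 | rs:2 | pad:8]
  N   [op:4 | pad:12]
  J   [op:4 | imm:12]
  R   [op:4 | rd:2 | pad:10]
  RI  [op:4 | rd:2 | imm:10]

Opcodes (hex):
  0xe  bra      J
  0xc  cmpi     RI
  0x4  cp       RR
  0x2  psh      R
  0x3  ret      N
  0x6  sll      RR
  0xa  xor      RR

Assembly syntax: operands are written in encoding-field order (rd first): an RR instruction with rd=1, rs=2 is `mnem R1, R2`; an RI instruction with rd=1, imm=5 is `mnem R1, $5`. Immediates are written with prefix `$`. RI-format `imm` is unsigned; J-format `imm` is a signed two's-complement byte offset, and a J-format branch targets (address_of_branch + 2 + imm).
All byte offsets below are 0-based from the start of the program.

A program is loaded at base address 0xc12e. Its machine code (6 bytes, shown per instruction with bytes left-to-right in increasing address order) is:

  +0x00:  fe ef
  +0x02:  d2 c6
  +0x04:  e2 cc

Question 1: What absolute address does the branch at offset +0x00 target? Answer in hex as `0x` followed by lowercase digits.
0xc12e

[00] fe ef → 0xeffe
  op=0xeffe>>12=0xe ⇒ bra (J)
  [11:0] imm=4094 (s12→-2) = $-2
  target = base 0xc12e + off 0x00 + 2 + imm -2 = 0xc12e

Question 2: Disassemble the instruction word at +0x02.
off 0x02: read d2 c6 as little → 0xc6d2
  top 4b → 0xc → cmpi [RI]
  [11:10] rd=1 = R1
  [9:0] imm=722 = $722

cmpi R1, $722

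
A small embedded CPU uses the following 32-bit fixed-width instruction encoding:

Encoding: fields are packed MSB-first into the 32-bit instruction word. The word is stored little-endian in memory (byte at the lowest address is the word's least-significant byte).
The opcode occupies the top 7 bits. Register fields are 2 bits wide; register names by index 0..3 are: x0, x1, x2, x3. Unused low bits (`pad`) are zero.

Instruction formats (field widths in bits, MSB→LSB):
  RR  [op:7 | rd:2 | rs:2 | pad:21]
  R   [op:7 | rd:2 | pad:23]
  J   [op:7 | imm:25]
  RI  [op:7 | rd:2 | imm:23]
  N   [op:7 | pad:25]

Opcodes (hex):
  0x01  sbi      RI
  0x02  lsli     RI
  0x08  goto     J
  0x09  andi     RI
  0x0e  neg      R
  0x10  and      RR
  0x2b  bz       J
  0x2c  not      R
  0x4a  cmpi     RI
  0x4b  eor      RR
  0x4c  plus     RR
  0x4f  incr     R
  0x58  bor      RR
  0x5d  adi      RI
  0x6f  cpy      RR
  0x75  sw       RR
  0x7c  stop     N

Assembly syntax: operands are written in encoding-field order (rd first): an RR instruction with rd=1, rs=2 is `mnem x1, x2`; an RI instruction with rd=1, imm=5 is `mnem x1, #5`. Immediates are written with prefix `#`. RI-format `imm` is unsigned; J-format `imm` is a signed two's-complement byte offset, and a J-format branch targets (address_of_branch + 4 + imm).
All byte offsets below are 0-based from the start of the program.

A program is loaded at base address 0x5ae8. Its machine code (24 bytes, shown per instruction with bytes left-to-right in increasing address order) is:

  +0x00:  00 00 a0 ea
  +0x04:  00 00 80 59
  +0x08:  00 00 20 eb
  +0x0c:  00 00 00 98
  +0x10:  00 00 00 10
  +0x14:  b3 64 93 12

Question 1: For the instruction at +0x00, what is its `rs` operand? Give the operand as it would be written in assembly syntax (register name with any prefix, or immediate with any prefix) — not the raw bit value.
+0x00: 00 00 a0 ea ⇒ word 0xeaa00000 (little)
  top 7b → 0x75 → sw [RR]
  [24:23] rd=1 = x1
  [22:21] rs=1 = x1

x1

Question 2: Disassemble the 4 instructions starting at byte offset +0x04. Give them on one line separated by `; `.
@+04  little-endian(00 00 80 59) = 0x59800000
  top 7b → 0x2c → not [R]
  rd@[24:23]=0x3 ⇒ x3
@+08  little-endian(00 00 20 eb) = 0xeb200000
  top 7b → 0x75 → sw [RR]
  rd@[24:23]=0x2 ⇒ x2
  rs@[22:21]=0x1 ⇒ x1
@+0c  little-endian(00 00 00 98) = 0x98000000
  top 7b → 0x4c → plus [RR]
  rd@[24:23]=0x0 ⇒ x0
  rs@[22:21]=0x0 ⇒ x0
@+10  little-endian(00 00 00 10) = 0x10000000
  top 7b → 0x8 → goto [J]
  imm@[24:0]=0x0 ⇒ #0

not x3; sw x2, x1; plus x0, x0; goto #0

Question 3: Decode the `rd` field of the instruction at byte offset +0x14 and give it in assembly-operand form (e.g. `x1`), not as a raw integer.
+0x14: b3 64 93 12 ⇒ word 0x129364b3 (little)
  top 7b → 0x9 → andi [RI]
  rd: (w>>23)&0x3=0x1 → x1
  imm: (w>>0)&0x7fffff=0x1364b3 → #1270963

x1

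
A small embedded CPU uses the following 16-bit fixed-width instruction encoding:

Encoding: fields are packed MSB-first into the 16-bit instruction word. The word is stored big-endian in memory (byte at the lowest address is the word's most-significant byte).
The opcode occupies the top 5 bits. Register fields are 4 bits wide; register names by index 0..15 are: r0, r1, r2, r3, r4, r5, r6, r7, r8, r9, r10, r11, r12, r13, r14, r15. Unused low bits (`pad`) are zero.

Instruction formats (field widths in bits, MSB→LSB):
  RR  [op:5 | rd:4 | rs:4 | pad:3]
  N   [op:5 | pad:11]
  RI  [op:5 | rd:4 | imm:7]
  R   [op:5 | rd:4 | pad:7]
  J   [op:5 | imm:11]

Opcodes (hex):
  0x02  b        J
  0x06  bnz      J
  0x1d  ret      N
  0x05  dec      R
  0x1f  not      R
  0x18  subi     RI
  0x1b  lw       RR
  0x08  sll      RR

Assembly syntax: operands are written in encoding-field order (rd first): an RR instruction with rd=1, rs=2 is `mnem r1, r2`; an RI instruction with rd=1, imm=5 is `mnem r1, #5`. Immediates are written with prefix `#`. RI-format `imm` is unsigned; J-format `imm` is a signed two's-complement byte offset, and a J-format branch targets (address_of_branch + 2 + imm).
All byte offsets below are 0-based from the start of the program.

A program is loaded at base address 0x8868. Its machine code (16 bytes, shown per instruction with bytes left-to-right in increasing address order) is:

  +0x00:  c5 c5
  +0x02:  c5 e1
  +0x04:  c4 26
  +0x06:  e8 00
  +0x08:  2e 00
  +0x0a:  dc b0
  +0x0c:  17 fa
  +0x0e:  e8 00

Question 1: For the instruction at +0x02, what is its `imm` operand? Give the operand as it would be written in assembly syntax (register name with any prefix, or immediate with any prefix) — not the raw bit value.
#97

off 0x02: read c5 e1 as big → 0xc5e1
  opcode bits[15:11]=0x18: subi/RI
  [10:7] rd=11 = r11
  [6:0] imm=97 = #97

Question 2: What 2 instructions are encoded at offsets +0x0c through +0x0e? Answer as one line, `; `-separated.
@+0c  big-endian(17 fa) = 0x17fa
  top 5b → 0x2 → b [J]
  [10:0] imm=2042 (s11→-6) = #-6
@+0e  big-endian(e8 00) = 0xe800
  top 5b → 0x1d → ret [N]

b #-6; ret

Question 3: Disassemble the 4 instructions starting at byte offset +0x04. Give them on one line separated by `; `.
subi r8, #38; ret; dec r12; lw r9, r6

+0x04: c4 26 ⇒ word 0xc426 (big)
  opcode bits[15:11]=0x18: subi/RI
  rd@[10:7]=0x8 ⇒ r8
  imm@[6:0]=0x26 ⇒ #38
+0x06: e8 00 ⇒ word 0xe800 (big)
  opcode bits[15:11]=0x1d: ret/N
+0x08: 2e 00 ⇒ word 0x2e00 (big)
  opcode bits[15:11]=0x5: dec/R
  rd@[10:7]=0xc ⇒ r12
+0x0a: dc b0 ⇒ word 0xdcb0 (big)
  opcode bits[15:11]=0x1b: lw/RR
  rd@[10:7]=0x9 ⇒ r9
  rs@[6:3]=0x6 ⇒ r6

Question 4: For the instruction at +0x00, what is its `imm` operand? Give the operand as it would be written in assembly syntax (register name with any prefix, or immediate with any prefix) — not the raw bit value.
@+00  big-endian(c5 c5) = 0xc5c5
  opcode bits[15:11]=0x18: subi/RI
  [10:7] rd=11 = r11
  [6:0] imm=69 = #69

#69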